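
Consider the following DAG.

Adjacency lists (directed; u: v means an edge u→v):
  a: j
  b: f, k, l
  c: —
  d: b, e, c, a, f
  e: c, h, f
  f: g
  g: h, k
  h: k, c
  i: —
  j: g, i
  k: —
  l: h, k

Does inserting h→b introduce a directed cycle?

Yes

Adding h→b creates a cycle iff b can already reach h.
Path from b: b → l → h.
So b → … → h → b is a cycle.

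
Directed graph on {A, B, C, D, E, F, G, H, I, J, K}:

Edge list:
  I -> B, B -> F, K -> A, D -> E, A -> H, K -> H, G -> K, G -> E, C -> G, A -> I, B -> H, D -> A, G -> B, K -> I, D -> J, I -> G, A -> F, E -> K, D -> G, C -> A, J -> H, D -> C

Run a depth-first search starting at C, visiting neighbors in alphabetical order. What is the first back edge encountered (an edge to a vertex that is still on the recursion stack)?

K→A

DFS from C (visiting neighbors in alphabetical order); mark gray on enter, black on exit:
C gray
  A gray
    F gray
    F black
    H gray
    H black
    I gray
      B gray
        B→F: F black — skip
        B→H: H black — skip
      B black
      G gray
        G→B: B black — skip
        E gray
          K gray
            K→A: A is gray → back edge
First back edge: K → A.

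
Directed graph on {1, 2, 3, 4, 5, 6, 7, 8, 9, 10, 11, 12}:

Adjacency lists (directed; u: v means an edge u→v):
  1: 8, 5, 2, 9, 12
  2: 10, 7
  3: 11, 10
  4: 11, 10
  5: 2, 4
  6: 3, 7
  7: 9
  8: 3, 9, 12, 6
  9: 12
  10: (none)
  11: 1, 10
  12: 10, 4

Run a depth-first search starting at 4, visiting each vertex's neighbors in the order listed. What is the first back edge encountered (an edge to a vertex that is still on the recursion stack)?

3->11

DFS from 4 (visiting each vertex's neighbors in the order listed); mark gray on enter, black on exit:
4 gray
  11 gray
    1 gray
      8 gray
        3 gray
          3→11: 11 is gray → back edge
First back edge: 3 → 11.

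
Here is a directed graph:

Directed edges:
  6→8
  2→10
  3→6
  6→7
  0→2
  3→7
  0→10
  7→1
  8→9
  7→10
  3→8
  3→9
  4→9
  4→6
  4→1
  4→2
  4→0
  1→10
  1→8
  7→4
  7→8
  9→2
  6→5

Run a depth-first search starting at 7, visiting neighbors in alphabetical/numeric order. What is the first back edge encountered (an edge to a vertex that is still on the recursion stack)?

6->7

DFS from 7 (visiting neighbors in alphabetical/numeric order); mark gray on enter, black on exit:
7 gray
  1 gray
    8 gray
      9 gray
        2 gray
          10 gray
          10 black
        2 black
      9 black
    8 black
    1→10: 10 black — skip
  1 black
  4 gray
    0 gray
      0→2: 2 black — skip
      0→10: 10 black — skip
    0 black
    4→1: 1 black — skip
    4→2: 2 black — skip
    6 gray
      5 gray
      5 black
      6→7: 7 is gray → back edge
First back edge: 6 → 7.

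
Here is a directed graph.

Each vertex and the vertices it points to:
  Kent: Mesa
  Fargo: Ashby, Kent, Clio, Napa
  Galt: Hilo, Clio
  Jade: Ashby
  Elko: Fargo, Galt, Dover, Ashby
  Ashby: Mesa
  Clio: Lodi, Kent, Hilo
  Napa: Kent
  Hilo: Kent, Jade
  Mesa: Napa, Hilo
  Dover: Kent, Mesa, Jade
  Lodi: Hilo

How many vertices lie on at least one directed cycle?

A vertex is on a directed cycle iff it belongs to a strongly connected component of size ≥ 2 (or has a self-loop).
The vertices on cycles are {Hilo, Jade, Kent, Mesa, Napa, Ashby} — 6 in total.

6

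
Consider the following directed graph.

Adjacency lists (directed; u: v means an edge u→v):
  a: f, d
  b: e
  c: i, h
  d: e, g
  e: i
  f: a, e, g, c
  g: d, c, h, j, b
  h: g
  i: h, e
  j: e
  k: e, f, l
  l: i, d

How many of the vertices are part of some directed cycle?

10

A vertex is on a directed cycle iff it belongs to a strongly connected component of size ≥ 2 (or has a self-loop).
The vertices on cycles are {a, b, c, d, e, f, g, h, i, j} — 10 in total.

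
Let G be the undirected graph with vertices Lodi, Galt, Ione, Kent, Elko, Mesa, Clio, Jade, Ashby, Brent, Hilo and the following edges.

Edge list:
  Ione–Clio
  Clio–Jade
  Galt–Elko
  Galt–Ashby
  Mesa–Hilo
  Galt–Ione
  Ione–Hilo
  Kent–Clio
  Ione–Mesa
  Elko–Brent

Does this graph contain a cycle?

Yes

DFS, tracking each vertex's parent; an edge to a visited non-parent vertex closes a cycle.
Start from Elko:
visit Elko (parent –)
  visit Galt (parent Elko)
    visit Ione (parent Galt)
      visit Clio (parent Ione)
        visit Jade (parent Clio)
          Jade–Clio: parent, skip
        Clio–Ione: parent, skip
        visit Kent (parent Clio)
          Kent–Clio: parent, skip
      visit Mesa (parent Ione)
        visit Hilo (parent Mesa)
          Hilo–Ione: Ione visited and ≠ parent → cycle
Cycle: Ione – Mesa – Hilo – Ione.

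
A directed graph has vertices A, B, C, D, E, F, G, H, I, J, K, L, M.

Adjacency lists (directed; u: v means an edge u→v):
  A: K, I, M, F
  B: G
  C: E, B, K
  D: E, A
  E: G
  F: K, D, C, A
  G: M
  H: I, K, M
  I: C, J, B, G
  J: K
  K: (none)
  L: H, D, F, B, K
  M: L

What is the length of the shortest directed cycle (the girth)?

For each vertex v, BFS finds the shortest path from v back to v.
The shortest such closed walk is F → A → F, length 2.

2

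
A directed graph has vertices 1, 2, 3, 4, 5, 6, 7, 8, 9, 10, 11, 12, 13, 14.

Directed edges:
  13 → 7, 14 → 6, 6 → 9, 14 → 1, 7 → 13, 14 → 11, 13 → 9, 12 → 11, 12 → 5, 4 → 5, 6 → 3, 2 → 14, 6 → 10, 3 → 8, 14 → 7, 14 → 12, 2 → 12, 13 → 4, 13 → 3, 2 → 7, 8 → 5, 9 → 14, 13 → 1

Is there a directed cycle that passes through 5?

5 lies on a cycle iff there is a path from 5 back to itself.
Exploring from 5, it never reaches itself; equivalently, its strongly connected component is a singleton.

No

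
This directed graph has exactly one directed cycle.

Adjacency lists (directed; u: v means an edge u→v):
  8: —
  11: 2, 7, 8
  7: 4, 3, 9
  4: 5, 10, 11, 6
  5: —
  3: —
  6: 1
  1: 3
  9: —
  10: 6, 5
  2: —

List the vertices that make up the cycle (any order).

DFS with gray/black marking from 4:
4 gray
  5 gray
  5 black
  10 gray
    6 gray
      1 gray
        3 gray
        3 black
      1 black
    6 black
    10→5: 5 black — skip
  10 black
  11 gray
    2 gray
    2 black
    7 gray
      7→4: 4 is gray → back edge
Back edge closes the cycle 4 → 11 → 7 → 4; its vertices are {4, 7, 11}.

4, 7, 11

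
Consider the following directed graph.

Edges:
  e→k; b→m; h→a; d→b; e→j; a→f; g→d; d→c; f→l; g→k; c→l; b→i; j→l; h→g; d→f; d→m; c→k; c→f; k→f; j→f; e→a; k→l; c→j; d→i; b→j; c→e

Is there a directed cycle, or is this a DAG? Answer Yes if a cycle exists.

No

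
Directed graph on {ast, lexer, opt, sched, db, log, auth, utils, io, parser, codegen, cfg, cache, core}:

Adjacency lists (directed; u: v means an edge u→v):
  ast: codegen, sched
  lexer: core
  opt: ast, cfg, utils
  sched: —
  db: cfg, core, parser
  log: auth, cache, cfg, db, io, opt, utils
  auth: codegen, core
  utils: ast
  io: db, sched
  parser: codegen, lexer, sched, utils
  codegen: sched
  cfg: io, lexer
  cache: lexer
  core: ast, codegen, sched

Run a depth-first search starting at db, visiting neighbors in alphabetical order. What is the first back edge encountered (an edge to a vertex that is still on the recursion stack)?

DFS from db (visiting neighbors in alphabetical order); mark gray on enter, black on exit:
db gray
  cfg gray
    io gray
      io→db: db is gray → back edge
First back edge: io → db.

io→db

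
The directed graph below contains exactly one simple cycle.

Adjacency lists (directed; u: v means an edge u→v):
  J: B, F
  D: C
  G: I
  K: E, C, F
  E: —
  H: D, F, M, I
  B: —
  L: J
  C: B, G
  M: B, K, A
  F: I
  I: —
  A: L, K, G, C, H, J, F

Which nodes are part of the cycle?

A, H, M

DFS with gray/black marking from A:
A gray
  L gray
    J gray
      B gray
      B black
      F gray
        I gray
        I black
      F black
    J black
  L black
  K gray
    E gray
    E black
    C gray
      C→B: B black — skip
      G gray
        G→I: I black — skip
      G black
    C black
    K→F: F black — skip
  K black
  A→G: G black — skip
  A→C: C black — skip
  H gray
    D gray
      D→C: C black — skip
    D black
    H→F: F black — skip
    M gray
      M→B: B black — skip
      M→K: K black — skip
      M→A: A is gray → back edge
Back edge closes the cycle A → H → M → A; its vertices are {A, H, M}.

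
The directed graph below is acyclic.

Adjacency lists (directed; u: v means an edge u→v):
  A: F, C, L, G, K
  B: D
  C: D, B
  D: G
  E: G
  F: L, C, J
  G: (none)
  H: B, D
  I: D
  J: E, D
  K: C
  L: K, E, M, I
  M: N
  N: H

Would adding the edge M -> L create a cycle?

Yes

Adding M→L creates a cycle iff L can already reach M.
Path from L: L → M.
So L → … → M → L is a cycle.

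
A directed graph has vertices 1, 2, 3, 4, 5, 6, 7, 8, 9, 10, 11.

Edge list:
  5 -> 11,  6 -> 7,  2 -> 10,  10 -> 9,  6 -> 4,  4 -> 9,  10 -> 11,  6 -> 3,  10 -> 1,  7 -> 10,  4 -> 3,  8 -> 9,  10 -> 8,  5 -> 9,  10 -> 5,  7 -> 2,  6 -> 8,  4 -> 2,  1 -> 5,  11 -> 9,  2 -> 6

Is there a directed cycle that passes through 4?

4 is on a cycle iff 4 can reach itself via ≥1 edge.
4 → 2 → 6 → 4 — yes.

Yes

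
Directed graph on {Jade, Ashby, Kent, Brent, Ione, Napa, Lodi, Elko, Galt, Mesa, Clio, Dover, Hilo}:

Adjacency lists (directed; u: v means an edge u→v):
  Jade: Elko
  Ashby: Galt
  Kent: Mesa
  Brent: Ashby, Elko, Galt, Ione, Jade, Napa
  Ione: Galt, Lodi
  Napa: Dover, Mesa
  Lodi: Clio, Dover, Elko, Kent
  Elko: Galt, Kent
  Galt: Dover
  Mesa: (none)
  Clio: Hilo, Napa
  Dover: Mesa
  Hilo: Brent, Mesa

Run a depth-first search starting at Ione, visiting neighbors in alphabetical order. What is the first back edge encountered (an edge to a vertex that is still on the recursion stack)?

DFS from Ione (visiting neighbors in alphabetical order); mark gray on enter, black on exit:
Ione gray
  Galt gray
    Dover gray
      Mesa gray
      Mesa black
    Dover black
  Galt black
  Lodi gray
    Clio gray
      Hilo gray
        Brent gray
          Ashby gray
            Ashby→Galt: Galt black — skip
          Ashby black
          Elko gray
            Elko→Galt: Galt black — skip
            Kent gray
              Kent→Mesa: Mesa black — skip
            Kent black
          Elko black
          Brent→Galt: Galt black — skip
          Brent→Ione: Ione is gray → back edge
First back edge: Brent → Ione.

Brent→Ione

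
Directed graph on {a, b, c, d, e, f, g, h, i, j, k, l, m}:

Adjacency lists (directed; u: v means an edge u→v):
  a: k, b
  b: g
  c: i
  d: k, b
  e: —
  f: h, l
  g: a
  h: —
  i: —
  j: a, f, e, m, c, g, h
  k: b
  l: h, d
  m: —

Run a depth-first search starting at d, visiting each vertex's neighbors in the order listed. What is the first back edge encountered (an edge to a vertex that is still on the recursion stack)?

a→k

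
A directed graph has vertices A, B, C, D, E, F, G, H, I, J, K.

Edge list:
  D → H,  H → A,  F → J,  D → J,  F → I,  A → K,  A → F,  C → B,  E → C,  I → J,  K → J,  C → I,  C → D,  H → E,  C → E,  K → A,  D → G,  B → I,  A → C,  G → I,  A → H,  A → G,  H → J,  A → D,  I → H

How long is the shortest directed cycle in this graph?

2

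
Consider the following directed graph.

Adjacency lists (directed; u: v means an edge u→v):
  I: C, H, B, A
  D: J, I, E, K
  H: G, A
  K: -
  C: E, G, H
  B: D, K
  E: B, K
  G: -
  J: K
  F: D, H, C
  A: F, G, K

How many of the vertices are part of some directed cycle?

8

A vertex is on a directed cycle iff it belongs to a strongly connected component of size ≥ 2 (or has a self-loop).
The vertices on cycles are {A, B, C, D, E, F, H, I} — 8 in total.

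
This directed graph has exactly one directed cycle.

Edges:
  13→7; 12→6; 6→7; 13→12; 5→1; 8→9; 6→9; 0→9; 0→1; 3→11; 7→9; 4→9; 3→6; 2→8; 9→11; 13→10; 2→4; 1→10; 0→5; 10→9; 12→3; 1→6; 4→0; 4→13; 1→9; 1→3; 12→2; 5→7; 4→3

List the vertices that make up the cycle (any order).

2, 4, 12, 13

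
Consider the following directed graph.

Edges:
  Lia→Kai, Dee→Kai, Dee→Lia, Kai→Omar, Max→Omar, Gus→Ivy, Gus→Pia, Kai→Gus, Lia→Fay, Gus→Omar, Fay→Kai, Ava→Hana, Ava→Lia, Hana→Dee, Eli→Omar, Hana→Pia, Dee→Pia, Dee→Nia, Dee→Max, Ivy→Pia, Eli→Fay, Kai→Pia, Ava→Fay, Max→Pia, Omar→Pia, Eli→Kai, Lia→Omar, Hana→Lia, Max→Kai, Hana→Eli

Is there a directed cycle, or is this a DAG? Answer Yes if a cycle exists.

DFS with white/gray/black marking, starting from Eli:
Eli gray
  Omar gray
    Pia gray
    Pia black
  Omar black
  Kai gray
    Kai→Pia: Pia black — skip
    Kai→Omar: Omar black — skip
    Gus gray
      Gus→Omar: Omar black — skip
      Ivy gray
        Ivy→Pia: Pia black — skip
      Ivy black
      Gus→Pia: Pia black — skip
    Gus black
  Kai black
  Fay gray
    Fay→Kai: Kai black — skip
  Fay black
Eli black
Max gray
  Max→Pia: Pia black — skip
  Max→Omar: Omar black — skip
  Max→Kai: Kai black — skip
Max black
Ava gray
  Lia gray
    Lia→Kai: Kai black — skip
    Lia→Omar: Omar black — skip
    Lia→Fay: Fay black — skip
  Lia black
  Ava→Fay: Fay black — skip
  Hana gray
    Dee gray
      Dee→Pia: Pia black — skip
      Nia gray
      Nia black
      Dee→Kai: Kai black — skip
      Dee→Lia: Lia black — skip
      Dee→Max: Max black — skip
    Dee black
    Hana→Eli: Eli black — skip
    Hana→Lia: Lia black — skip
    Hana→Pia: Pia black — skip
  Hana black
Ava black
Every edge goes to a white or black vertex — no back edge, so the graph is acyclic.

No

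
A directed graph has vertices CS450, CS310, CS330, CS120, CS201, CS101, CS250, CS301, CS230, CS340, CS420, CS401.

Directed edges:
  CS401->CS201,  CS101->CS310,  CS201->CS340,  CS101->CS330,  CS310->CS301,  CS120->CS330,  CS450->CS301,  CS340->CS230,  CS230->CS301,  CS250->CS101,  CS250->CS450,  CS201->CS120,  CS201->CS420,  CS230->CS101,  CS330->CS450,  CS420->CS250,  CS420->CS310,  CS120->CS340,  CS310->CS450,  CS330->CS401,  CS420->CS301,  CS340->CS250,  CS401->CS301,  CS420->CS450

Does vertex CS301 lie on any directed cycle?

CS301 lies on a cycle iff there is a path from CS301 back to itself.
Exploring from CS301, it never reaches itself; equivalently, its strongly connected component is a singleton.

No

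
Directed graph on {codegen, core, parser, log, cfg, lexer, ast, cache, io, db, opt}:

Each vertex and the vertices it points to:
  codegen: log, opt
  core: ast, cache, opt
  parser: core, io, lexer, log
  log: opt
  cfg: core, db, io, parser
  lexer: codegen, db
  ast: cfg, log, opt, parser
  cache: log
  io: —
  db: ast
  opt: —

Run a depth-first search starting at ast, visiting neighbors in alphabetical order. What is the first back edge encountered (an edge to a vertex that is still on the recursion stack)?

core→ast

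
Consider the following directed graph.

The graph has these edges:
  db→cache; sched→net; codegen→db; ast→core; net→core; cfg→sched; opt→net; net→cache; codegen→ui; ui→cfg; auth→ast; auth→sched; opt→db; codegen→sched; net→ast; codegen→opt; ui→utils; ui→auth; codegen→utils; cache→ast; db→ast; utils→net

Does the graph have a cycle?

No

DFS with white/gray/black marking, starting from cache:
cache gray
  ast gray
    core gray
    core black
  ast black
cache black
db gray
  db→cache: cache black — skip
  db→ast: ast black — skip
db black
opt gray
  net gray
    net→cache: cache black — skip
    net→core: core black — skip
    net→ast: ast black — skip
  net black
  opt→db: db black — skip
opt black
ui gray
  auth gray
    sched gray
      sched→net: net black — skip
    sched black
    auth→ast: ast black — skip
  auth black
  cfg gray
    cfg→sched: sched black — skip
  cfg black
  utils gray
    utils→net: net black — skip
  utils black
ui black
codegen gray
  codegen→ui: ui black — skip
  codegen→sched: sched black — skip
  codegen→db: db black — skip
  codegen→utils: utils black — skip
  codegen→opt: opt black — skip
codegen black
Every edge goes to a white or black vertex — no back edge, so the graph is acyclic.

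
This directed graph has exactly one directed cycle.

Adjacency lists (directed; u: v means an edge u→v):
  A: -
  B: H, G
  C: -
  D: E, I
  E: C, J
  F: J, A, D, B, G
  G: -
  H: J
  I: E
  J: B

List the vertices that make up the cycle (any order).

B, H, J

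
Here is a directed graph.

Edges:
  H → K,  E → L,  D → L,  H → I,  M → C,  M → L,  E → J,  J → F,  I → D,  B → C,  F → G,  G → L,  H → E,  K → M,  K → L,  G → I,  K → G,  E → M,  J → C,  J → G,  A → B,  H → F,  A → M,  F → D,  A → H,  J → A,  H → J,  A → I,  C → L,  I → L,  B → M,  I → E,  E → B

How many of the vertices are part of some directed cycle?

A vertex is on a directed cycle iff it belongs to a strongly connected component of size ≥ 2 (or has a self-loop).
The vertices on cycles are {A, E, F, G, H, I, J, K} — 8 in total.

8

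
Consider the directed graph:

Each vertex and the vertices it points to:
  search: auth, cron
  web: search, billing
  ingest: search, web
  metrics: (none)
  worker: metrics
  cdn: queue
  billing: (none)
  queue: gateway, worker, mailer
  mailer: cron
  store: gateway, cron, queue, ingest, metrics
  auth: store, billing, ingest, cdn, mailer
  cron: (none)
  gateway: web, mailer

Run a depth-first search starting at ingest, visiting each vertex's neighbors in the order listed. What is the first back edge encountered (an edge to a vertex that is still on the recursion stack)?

web->search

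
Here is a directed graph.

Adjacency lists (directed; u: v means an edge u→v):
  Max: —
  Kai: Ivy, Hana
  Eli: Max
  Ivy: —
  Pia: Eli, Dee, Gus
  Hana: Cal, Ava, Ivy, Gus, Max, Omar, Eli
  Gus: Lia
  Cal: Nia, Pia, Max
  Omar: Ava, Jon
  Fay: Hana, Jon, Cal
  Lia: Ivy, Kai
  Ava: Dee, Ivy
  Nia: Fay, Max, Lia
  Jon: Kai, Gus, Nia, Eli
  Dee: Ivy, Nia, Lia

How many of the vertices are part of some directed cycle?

A vertex is on a directed cycle iff it belongs to a strongly connected component of size ≥ 2 (or has a self-loop).
The vertices on cycles are {Ava, Cal, Dee, Fay, Gus, Jon, Kai, Lia, Nia, Pia, Hana, Omar} — 12 in total.

12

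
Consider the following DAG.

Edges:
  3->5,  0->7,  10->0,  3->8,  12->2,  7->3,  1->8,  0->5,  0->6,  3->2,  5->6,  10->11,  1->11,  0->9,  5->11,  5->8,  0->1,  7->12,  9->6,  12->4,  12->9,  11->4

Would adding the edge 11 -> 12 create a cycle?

Adding 11→12 creates a cycle iff 12 can already reach 11.
Explore from 12: no path reaches 11. The graph stays acyclic.

No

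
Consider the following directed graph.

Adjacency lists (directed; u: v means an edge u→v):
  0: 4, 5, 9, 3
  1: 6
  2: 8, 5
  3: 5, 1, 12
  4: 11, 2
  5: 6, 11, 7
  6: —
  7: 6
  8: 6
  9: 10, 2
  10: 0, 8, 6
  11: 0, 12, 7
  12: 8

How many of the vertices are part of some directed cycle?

8

A vertex is on a directed cycle iff it belongs to a strongly connected component of size ≥ 2 (or has a self-loop).
The vertices on cycles are {0, 2, 3, 4, 5, 9, 10, 11} — 8 in total.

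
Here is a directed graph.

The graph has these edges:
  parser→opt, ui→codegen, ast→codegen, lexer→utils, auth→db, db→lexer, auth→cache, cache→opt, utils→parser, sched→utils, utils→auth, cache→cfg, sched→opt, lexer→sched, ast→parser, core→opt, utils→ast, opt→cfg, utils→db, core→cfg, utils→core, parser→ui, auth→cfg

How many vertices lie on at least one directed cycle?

5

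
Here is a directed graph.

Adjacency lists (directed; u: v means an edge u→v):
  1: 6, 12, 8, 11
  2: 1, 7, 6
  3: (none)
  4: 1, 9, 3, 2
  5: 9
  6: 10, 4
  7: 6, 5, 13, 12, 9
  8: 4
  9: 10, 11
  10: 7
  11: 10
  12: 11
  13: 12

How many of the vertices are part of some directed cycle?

12

A vertex is on a directed cycle iff it belongs to a strongly connected component of size ≥ 2 (or has a self-loop).
The vertices on cycles are {1, 2, 4, 5, 6, 7, 8, 9, 10, 11, 12, 13} — 12 in total.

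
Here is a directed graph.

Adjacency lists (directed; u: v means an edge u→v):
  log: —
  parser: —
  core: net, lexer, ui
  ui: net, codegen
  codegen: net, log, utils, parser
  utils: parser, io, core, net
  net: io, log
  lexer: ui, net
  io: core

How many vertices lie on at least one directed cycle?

7

A vertex is on a directed cycle iff it belongs to a strongly connected component of size ≥ 2 (or has a self-loop).
The vertices on cycles are {io, ui, net, core, lexer, utils, codegen} — 7 in total.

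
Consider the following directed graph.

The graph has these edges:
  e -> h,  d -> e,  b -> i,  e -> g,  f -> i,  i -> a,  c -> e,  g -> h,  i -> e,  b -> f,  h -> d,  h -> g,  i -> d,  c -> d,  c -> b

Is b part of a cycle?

No

b lies on a cycle iff there is a path from b back to itself.
Exploring from b, it never reaches itself; equivalently, its strongly connected component is a singleton.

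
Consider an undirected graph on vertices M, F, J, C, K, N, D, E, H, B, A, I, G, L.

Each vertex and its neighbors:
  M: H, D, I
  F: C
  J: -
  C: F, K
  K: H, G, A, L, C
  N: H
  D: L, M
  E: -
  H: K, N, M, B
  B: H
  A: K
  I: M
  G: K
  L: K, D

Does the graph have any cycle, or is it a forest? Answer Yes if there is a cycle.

Yes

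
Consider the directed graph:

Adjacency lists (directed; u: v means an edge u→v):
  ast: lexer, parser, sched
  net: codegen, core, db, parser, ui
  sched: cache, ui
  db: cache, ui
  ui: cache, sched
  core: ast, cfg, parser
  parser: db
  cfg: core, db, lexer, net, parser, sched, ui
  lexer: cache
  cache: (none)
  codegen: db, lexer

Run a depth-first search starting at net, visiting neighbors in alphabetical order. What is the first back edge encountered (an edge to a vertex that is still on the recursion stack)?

sched→ui

DFS from net (visiting neighbors in alphabetical order); mark gray on enter, black on exit:
net gray
  codegen gray
    db gray
      cache gray
      cache black
      ui gray
        ui→cache: cache black — skip
        sched gray
          sched→cache: cache black — skip
          sched→ui: ui is gray → back edge
First back edge: sched → ui.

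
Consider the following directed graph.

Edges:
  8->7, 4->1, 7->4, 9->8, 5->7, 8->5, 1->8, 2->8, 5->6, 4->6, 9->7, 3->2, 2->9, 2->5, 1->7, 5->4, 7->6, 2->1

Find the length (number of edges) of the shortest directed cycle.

3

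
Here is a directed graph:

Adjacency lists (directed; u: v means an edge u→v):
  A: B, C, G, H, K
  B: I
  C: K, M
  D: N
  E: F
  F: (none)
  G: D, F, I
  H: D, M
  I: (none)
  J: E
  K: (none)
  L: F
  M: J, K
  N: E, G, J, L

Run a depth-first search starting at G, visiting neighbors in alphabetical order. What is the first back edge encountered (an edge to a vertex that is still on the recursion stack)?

N->G

DFS from G (visiting neighbors in alphabetical order); mark gray on enter, black on exit:
G gray
  D gray
    N gray
      E gray
        F gray
        F black
      E black
      N→G: G is gray → back edge
First back edge: N → G.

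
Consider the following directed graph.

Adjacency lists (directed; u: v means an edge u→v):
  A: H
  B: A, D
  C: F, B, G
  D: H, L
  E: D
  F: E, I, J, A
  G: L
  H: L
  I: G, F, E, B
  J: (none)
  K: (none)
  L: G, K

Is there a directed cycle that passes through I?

Yes

I is on a cycle iff I can reach itself via ≥1 edge.
I → F → I — yes.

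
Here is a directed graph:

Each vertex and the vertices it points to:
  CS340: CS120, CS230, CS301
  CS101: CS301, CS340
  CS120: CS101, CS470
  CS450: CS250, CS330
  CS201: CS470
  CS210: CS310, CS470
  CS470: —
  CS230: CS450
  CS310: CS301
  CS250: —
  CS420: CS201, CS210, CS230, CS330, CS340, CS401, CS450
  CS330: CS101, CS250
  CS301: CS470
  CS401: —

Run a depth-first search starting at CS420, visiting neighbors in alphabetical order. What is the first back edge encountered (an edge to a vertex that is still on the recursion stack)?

CS120→CS101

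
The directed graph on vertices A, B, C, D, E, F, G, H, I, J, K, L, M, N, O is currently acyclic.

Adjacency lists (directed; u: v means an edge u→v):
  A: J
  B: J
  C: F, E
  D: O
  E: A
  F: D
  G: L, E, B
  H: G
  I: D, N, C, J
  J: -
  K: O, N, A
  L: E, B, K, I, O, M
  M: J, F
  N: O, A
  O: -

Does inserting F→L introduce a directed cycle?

Yes

Adding F→L creates a cycle iff L can already reach F.
Path from L: L → M → F.
So L → … → F → L is a cycle.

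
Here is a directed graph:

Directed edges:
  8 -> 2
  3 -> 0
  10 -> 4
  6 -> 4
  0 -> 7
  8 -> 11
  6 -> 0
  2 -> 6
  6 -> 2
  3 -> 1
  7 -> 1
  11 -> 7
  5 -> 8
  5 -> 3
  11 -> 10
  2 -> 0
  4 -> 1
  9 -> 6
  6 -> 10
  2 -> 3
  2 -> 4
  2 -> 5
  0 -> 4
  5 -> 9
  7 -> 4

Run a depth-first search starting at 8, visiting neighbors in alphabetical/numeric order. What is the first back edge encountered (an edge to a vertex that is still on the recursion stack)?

5->8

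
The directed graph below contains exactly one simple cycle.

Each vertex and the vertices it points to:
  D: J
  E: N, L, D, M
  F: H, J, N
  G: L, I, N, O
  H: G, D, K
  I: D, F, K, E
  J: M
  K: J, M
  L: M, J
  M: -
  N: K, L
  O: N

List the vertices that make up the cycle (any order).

DFS with gray/black marking from G:
G gray
  L gray
    M gray
    M black
    J gray
      J→M: M black — skip
    J black
  L black
  I gray
    D gray
      D→J: J black — skip
    D black
    F gray
      H gray
        H→G: G is gray → back edge
Back edge closes the cycle G → I → F → H → G; its vertices are {F, G, H, I}.

F, G, H, I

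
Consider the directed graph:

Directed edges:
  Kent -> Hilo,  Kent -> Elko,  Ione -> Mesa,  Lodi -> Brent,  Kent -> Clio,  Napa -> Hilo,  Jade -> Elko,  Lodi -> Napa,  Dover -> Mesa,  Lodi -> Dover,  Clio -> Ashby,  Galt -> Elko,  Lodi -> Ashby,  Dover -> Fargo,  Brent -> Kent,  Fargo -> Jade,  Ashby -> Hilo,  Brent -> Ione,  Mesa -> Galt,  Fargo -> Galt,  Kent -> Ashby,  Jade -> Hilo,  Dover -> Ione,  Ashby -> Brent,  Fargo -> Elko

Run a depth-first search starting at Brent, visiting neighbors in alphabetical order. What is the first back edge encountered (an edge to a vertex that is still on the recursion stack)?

Ashby->Brent

DFS from Brent (visiting neighbors in alphabetical order); mark gray on enter, black on exit:
Brent gray
  Ione gray
    Mesa gray
      Galt gray
        Elko gray
        Elko black
      Galt black
    Mesa black
  Ione black
  Kent gray
    Ashby gray
      Ashby→Brent: Brent is gray → back edge
First back edge: Ashby → Brent.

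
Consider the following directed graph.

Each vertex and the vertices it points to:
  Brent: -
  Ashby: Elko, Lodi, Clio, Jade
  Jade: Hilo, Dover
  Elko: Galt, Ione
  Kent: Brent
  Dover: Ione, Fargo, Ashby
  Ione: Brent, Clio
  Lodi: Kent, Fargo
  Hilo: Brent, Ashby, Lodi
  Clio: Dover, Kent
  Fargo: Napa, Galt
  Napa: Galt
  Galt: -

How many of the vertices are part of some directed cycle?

A vertex is on a directed cycle iff it belongs to a strongly connected component of size ≥ 2 (or has a self-loop).
The vertices on cycles are {Clio, Elko, Hilo, Ione, Jade, Ashby, Dover} — 7 in total.

7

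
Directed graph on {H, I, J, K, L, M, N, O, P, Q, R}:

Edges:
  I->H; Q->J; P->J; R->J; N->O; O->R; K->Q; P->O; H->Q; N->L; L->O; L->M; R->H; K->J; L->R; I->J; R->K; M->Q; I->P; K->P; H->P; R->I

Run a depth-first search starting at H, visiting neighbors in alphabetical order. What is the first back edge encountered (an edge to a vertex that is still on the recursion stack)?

R->H

DFS from H (visiting neighbors in alphabetical order); mark gray on enter, black on exit:
H gray
  P gray
    J gray
    J black
    O gray
      R gray
        R→H: H is gray → back edge
First back edge: R → H.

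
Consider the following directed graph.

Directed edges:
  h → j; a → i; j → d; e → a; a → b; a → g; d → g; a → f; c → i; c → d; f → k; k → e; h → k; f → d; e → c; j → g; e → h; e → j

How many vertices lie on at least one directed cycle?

A vertex is on a directed cycle iff it belongs to a strongly connected component of size ≥ 2 (or has a self-loop).
The vertices on cycles are {a, e, f, h, k} — 5 in total.

5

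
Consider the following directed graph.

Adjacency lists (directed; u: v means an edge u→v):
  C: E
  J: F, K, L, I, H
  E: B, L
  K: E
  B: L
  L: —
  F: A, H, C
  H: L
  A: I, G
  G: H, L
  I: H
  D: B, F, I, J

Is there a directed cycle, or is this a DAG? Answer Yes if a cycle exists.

DFS with white/gray/black marking, starting from J:
J gray
  F gray
    A gray
      I gray
        H gray
          L gray
          L black
        H black
      I black
      G gray
        G→H: H black — skip
        G→L: L black — skip
      G black
    A black
    F→H: H black — skip
    C gray
      E gray
        B gray
          B→L: L black — skip
        B black
        E→L: L black — skip
      E black
    C black
  F black
  K gray
    K→E: E black — skip
  K black
  J→L: L black — skip
  J→I: I black — skip
  J→H: H black — skip
J black
D gray
  D→B: B black — skip
  D→F: F black — skip
  D→I: I black — skip
  D→J: J black — skip
D black
Every edge goes to a white or black vertex — no back edge, so the graph is acyclic.

No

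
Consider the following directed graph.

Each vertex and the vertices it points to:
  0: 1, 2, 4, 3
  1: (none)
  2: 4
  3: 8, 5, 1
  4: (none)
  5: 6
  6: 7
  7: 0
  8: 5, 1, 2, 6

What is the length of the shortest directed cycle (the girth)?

5

For each vertex v, BFS finds the shortest path from v back to v.
The shortest such closed walk is 7 → 0 → 3 → 5 → 6 → 7, length 5.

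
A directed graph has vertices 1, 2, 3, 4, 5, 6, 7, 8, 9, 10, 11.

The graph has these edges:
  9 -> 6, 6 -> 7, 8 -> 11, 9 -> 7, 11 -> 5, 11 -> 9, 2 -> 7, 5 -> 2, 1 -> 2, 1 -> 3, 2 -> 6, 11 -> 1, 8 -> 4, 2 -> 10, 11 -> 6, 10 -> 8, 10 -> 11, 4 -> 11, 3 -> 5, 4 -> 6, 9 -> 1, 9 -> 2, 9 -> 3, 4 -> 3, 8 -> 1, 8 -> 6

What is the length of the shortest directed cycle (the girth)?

4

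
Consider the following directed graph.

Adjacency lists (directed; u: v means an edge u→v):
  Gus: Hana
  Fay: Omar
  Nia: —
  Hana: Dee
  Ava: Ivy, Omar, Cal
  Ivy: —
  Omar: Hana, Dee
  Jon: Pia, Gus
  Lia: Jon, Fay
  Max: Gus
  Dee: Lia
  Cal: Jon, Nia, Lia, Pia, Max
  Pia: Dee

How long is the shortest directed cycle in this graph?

4

For each vertex v, BFS finds the shortest path from v back to v.
The shortest such closed walk is Jon → Pia → Dee → Lia → Jon, length 4.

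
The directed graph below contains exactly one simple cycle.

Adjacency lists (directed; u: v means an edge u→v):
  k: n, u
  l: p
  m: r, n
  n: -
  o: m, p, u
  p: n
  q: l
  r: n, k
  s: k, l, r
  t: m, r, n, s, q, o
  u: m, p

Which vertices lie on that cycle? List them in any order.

k, m, r, u

DFS with gray/black marking from u:
u gray
  m gray
    r gray
      n gray
      n black
      k gray
        k→n: n black — skip
        k→u: u is gray → back edge
Back edge closes the cycle u → m → r → k → u; its vertices are {k, m, r, u}.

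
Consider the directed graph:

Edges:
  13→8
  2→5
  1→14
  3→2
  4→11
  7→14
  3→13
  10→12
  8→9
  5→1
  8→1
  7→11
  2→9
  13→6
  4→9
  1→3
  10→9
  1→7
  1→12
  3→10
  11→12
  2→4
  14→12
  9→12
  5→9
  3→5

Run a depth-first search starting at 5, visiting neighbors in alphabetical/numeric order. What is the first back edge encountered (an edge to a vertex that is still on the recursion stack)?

2→5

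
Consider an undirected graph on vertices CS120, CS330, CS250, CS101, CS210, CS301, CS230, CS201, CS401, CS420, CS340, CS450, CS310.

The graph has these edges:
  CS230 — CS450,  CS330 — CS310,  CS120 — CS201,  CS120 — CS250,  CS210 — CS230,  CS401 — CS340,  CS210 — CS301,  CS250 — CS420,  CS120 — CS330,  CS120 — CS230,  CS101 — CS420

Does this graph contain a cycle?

No

DFS, tracking each vertex's parent; an edge to a visited non-parent vertex closes a cycle.
Start from CS330:
visit CS330 (parent –)
  visit CS120 (parent CS330)
    CS120–CS330: parent, skip
    visit CS250 (parent CS120)
      CS250–CS120: parent, skip
      visit CS420 (parent CS250)
        visit CS101 (parent CS420)
          CS101–CS420: parent, skip
        CS420–CS250: parent, skip
    visit CS201 (parent CS120)
      CS201–CS120: parent, skip
    visit CS230 (parent CS120)
      visit CS450 (parent CS230)
        CS450–CS230: parent, skip
      CS230–CS120: parent, skip
      visit CS210 (parent CS230)
        visit CS301 (parent CS210)
          CS301–CS210: parent, skip
        CS210–CS230: parent, skip
  visit CS310 (parent CS330)
    CS310–CS330: parent, skip
visit CS401 (parent –)
  visit CS340 (parent CS401)
    CS340–CS401: parent, skip
No non-parent visited neighbor found — the graph is a forest.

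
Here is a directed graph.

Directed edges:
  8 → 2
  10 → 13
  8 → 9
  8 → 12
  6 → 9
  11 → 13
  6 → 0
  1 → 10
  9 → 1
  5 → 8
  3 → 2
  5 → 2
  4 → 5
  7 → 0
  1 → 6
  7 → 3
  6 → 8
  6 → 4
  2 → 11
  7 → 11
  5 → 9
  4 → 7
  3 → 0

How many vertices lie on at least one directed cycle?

6

A vertex is on a directed cycle iff it belongs to a strongly connected component of size ≥ 2 (or has a self-loop).
The vertices on cycles are {1, 4, 5, 6, 8, 9} — 6 in total.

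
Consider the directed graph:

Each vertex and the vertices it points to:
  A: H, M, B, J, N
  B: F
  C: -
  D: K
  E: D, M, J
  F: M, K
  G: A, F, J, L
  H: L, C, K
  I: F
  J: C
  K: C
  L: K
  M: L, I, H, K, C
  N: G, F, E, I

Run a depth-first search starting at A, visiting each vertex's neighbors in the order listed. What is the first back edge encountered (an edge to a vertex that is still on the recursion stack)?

DFS from A (visiting each vertex's neighbors in the order listed); mark gray on enter, black on exit:
A gray
  H gray
    L gray
      K gray
        C gray
        C black
      K black
    L black
    H→C: C black — skip
    H→K: K black — skip
  H black
  M gray
    M→L: L black — skip
    I gray
      F gray
        F→M: M is gray → back edge
First back edge: F → M.

F→M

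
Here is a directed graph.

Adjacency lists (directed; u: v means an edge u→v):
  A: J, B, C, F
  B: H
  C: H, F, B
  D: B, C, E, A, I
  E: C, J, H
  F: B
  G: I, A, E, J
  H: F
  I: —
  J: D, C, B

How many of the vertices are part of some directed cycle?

7

A vertex is on a directed cycle iff it belongs to a strongly connected component of size ≥ 2 (or has a self-loop).
The vertices on cycles are {A, B, D, E, F, H, J} — 7 in total.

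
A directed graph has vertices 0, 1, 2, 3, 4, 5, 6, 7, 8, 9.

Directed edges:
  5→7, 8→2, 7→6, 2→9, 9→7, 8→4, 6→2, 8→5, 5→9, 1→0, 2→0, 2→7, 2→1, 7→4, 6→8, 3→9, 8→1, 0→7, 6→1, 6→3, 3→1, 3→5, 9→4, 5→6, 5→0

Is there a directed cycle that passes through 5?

Yes

5 is on a cycle iff 5 can reach itself via ≥1 edge.
5 → 6 → 3 → 5 — yes.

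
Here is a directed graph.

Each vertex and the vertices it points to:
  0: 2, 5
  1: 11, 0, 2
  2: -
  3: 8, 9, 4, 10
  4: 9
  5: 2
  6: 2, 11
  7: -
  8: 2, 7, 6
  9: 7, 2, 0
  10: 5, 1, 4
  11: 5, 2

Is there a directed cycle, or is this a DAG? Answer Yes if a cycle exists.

DFS with white/gray/black marking, starting from 5:
5 gray
  2 gray
  2 black
5 black
0 gray
  0→2: 2 black — skip
  0→5: 5 black — skip
0 black
1 gray
  11 gray
    11→5: 5 black — skip
    11→2: 2 black — skip
  11 black
  1→0: 0 black — skip
  1→2: 2 black — skip
1 black
3 gray
  8 gray
    8→2: 2 black — skip
    7 gray
    7 black
    6 gray
      6→2: 2 black — skip
      6→11: 11 black — skip
    6 black
  8 black
  9 gray
    9→7: 7 black — skip
    9→2: 2 black — skip
    9→0: 0 black — skip
  9 black
  4 gray
    4→9: 9 black — skip
  4 black
  10 gray
    10→5: 5 black — skip
    10→1: 1 black — skip
    10→4: 4 black — skip
  10 black
3 black
Every edge goes to a white or black vertex — no back edge, so the graph is acyclic.

No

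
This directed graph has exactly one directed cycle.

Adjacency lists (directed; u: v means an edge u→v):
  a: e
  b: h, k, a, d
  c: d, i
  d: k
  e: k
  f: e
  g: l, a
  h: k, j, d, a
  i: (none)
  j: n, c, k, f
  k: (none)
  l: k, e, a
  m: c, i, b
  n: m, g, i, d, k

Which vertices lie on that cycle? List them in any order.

DFS with gray/black marking from j:
j gray
  n gray
    m gray
      c gray
        d gray
          k gray
          k black
        d black
        i gray
        i black
      c black
      m→i: i black — skip
      b gray
        h gray
          h→k: k black — skip
          h→j: j is gray → back edge
Back edge closes the cycle j → n → m → b → h → j; its vertices are {b, h, j, m, n}.

b, h, j, m, n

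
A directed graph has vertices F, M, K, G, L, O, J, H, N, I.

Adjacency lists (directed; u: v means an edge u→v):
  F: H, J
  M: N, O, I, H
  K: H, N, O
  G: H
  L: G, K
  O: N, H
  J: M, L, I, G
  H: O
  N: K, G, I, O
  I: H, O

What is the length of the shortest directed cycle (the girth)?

For each vertex v, BFS finds the shortest path from v back to v.
The shortest such closed walk is K → N → K, length 2.

2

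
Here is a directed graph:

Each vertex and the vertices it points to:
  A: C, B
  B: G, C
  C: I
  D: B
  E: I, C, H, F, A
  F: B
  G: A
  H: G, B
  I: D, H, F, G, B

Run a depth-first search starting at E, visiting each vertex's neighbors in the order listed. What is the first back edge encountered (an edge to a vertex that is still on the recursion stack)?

DFS from E (visiting each vertex's neighbors in the order listed); mark gray on enter, black on exit:
E gray
  I gray
    D gray
      B gray
        G gray
          A gray
            C gray
              C→I: I is gray → back edge
First back edge: C → I.

C→I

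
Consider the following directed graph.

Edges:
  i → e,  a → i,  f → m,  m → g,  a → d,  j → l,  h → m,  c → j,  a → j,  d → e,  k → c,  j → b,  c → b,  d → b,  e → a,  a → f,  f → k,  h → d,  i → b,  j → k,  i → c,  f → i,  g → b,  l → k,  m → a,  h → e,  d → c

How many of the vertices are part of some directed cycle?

A vertex is on a directed cycle iff it belongs to a strongly connected component of size ≥ 2 (or has a self-loop).
The vertices on cycles are {a, c, d, e, f, i, j, k, l, m} — 10 in total.

10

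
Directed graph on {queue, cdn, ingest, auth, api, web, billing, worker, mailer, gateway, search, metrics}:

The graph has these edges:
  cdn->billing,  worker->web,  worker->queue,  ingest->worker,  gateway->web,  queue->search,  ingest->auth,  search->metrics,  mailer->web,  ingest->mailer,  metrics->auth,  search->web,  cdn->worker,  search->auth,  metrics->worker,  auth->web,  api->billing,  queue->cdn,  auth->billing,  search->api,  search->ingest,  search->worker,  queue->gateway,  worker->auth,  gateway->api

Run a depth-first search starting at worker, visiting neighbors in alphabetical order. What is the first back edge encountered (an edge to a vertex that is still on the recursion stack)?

DFS from worker (visiting neighbors in alphabetical order); mark gray on enter, black on exit:
worker gray
  auth gray
    billing gray
    billing black
    web gray
    web black
  auth black
  queue gray
    cdn gray
      cdn→billing: billing black — skip
      cdn→worker: worker is gray → back edge
First back edge: cdn → worker.

cdn→worker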